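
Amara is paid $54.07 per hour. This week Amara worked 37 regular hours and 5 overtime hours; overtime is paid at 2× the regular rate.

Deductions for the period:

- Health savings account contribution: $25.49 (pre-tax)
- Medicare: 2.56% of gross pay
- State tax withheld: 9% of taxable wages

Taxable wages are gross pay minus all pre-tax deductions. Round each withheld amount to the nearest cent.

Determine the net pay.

$2224.32

Regular pay: 37 × $54.07 = $2000.59
Overtime pay: 5 × $54.07 × 2 = $540.70
Gross pay = $2000.59 + $540.70 = $2541.29
Health savings account contribution: $25.49
Taxable wages = $2541.29 − $25.49 = $2515.80
State tax withheld: $2515.80 × 0.09 = $226.42
Medicare: $2541.29 × 0.0256 = $65.06
Total deductions = $25.49 + $226.42 + $65.06 = $316.97
Net pay = $2541.29 − $316.97 = $2224.32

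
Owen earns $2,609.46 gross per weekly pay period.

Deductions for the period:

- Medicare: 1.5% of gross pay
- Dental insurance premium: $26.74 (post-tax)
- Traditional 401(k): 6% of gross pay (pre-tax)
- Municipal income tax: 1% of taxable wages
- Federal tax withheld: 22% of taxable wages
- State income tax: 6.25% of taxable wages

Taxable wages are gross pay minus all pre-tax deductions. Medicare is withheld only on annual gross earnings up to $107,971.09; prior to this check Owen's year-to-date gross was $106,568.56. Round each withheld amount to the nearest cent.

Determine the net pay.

$1,687.63

Traditional 401(k): $2,609.46 × 0.06 = $156.57
Taxable wages = $2,609.46 − $156.57 = $2,452.89
State income tax: $2,452.89 × 0.0625 = $153.31
Federal tax withheld: $2,452.89 × 0.22 = $539.64
Municipal income tax: $2,452.89 × 0.01 = $24.53
Medicare: only $107,971.09 − $106,568.56 = $1,402.53 of this check is subject → $1,402.53 × 0.015 = $21.04
Dental insurance premium: $26.74
Total deductions = $156.57 + $153.31 + $539.64 + $24.53 + $21.04 + $26.74 = $921.83
Net pay = $2,609.46 − $921.83 = $1,687.63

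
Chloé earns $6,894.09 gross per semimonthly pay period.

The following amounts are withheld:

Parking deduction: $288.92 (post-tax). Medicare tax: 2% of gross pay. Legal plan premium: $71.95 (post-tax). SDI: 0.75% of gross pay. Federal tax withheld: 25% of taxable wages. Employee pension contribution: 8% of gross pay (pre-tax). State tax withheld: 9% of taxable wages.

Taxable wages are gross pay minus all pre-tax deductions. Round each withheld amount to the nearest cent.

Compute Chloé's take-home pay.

$3,635.63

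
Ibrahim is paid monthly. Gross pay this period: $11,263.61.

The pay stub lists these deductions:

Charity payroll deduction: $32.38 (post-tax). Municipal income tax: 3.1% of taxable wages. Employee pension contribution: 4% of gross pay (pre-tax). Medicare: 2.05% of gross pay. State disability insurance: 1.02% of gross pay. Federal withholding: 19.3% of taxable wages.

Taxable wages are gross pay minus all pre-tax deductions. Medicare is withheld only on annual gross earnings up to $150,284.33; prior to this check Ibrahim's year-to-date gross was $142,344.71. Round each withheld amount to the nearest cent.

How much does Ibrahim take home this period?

Employee pension contribution: $11,263.61 × 0.04 = $450.54
Taxable wages = $11,263.61 − $450.54 = $10,813.07
Federal withholding: $10,813.07 × 0.193 = $2,086.92
Municipal income tax: $10,813.07 × 0.031 = $335.21
Medicare: only $150,284.33 − $142,344.71 = $7,939.62 of this check is subject → $7,939.62 × 0.0205 = $162.76
State disability insurance: $11,263.61 × 0.0102 = $114.89
Charity payroll deduction: $32.38
Total deductions = $450.54 + $2,086.92 + $335.21 + $162.76 + $114.89 + $32.38 = $3,182.70
Net pay = $11,263.61 − $3,182.70 = $8,080.91

$8,080.91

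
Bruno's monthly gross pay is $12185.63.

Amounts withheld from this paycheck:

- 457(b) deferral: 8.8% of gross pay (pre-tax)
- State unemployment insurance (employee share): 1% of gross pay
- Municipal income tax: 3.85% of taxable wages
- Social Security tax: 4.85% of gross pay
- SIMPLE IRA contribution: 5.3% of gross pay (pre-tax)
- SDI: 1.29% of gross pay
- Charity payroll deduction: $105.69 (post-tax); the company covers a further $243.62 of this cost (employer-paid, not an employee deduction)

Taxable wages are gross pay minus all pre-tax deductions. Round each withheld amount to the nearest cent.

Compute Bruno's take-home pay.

SIMPLE IRA contribution: $12185.63 × 0.053 = $645.84
457(b) deferral: $12185.63 × 0.088 = $1072.34
Pre-tax total = $645.84 + $1072.34 = $1718.18
Taxable wages = $12185.63 − $1718.18 = $10467.45
Municipal income tax: $10467.45 × 0.0385 = $403.00
State unemployment insurance (employee share): $12185.63 × 0.01 = $121.86
SDI: $12185.63 × 0.0129 = $157.19
Social Security tax: $12185.63 × 0.0485 = $591.00
Charity payroll deduction: $105.69
(Employer's $243.62 toward charity payroll deduction is not withheld from the employee.)
Total deductions = $645.84 + $1072.34 + $403.00 + $121.86 + $157.19 + $591.00 + $105.69 = $3096.92
Net pay = $12185.63 − $3096.92 = $9088.71

$9088.71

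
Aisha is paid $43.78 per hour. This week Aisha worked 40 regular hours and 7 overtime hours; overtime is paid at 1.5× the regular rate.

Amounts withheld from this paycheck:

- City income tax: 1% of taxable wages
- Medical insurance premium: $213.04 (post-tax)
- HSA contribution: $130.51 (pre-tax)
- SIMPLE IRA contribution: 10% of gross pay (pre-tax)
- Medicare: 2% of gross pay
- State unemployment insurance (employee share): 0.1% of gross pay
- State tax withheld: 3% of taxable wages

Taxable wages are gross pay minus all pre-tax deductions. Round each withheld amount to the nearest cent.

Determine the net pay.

Regular pay: 40 × $43.78 = $1,751.20
Overtime pay: 7 × $43.78 × 1.5 = $459.69
Gross pay = $1,751.20 + $459.69 = $2,210.89
SIMPLE IRA contribution: $2,210.89 × 0.1 = $221.09
HSA contribution: $130.51
Pre-tax total = $221.09 + $130.51 = $351.60
Taxable wages = $2,210.89 − $351.60 = $1,859.29
State tax withheld: $1,859.29 × 0.03 = $55.78
City income tax: $1,859.29 × 0.01 = $18.59
State unemployment insurance (employee share): $2,210.89 × 0.001 = $2.21
Medicare: $2,210.89 × 0.02 = $44.22
Medical insurance premium: $213.04
Total deductions = $221.09 + $130.51 + $55.78 + $18.59 + $2.21 + $44.22 + $213.04 = $685.44
Net pay = $2,210.89 − $685.44 = $1,525.45

$1,525.45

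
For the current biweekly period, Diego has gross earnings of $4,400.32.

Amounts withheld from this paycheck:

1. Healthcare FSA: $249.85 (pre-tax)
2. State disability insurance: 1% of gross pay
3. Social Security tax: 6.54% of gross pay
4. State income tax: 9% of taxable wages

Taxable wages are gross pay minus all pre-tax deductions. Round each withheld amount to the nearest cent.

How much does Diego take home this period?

$3,445.15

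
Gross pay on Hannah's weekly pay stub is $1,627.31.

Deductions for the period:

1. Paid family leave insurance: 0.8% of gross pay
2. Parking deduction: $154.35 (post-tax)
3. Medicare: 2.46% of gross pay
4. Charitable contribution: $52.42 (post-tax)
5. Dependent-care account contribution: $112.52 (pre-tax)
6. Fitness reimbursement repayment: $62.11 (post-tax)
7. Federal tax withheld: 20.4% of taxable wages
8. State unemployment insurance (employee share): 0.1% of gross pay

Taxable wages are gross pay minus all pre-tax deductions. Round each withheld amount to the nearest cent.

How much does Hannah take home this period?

$882.21

Dependent-care account contribution: $112.52
Taxable wages = $1,627.31 − $112.52 = $1,514.79
Federal tax withheld: $1,514.79 × 0.204 = $309.02
Paid family leave insurance: $1,627.31 × 0.008 = $13.02
Medicare: $1,627.31 × 0.0246 = $40.03
State unemployment insurance (employee share): $1,627.31 × 0.001 = $1.63
Fitness reimbursement repayment: $62.11
Charitable contribution: $52.42
Parking deduction: $154.35
Total deductions = $112.52 + $309.02 + $13.02 + $40.03 + $1.63 + $62.11 + $52.42 + $154.35 = $745.10
Net pay = $1,627.31 − $745.10 = $882.21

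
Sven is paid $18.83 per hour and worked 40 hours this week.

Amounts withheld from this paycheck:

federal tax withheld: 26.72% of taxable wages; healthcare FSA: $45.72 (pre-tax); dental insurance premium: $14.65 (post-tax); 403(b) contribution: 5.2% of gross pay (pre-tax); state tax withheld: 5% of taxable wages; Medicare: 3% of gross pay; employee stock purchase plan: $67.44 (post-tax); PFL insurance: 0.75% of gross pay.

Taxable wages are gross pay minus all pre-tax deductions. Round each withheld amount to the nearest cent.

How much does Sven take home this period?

Gross pay: 40 × $18.83 = $753.20
Healthcare FSA: $45.72
403(b) contribution: $753.20 × 0.052 = $39.17
Pre-tax total = $45.72 + $39.17 = $84.89
Taxable wages = $753.20 − $84.89 = $668.31
Federal tax withheld: $668.31 × 0.2672 = $178.57
State tax withheld: $668.31 × 0.05 = $33.42
PFL insurance: $753.20 × 0.0075 = $5.65
Medicare: $753.20 × 0.03 = $22.60
Employee stock purchase plan: $67.44
Dental insurance premium: $14.65
Total deductions = $45.72 + $39.17 + $178.57 + $33.42 + $5.65 + $22.60 + $67.44 + $14.65 = $407.22
Net pay = $753.20 − $407.22 = $345.98

$345.98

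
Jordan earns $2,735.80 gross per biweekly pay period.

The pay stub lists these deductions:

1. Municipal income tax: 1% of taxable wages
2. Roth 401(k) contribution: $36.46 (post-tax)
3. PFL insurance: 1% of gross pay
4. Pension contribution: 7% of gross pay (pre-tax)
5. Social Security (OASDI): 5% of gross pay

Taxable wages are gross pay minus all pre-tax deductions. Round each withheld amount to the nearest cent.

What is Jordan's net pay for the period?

$2,318.24

Pension contribution: $2,735.80 × 0.07 = $191.51
Taxable wages = $2,735.80 − $191.51 = $2,544.29
Municipal income tax: $2,544.29 × 0.01 = $25.44
Social Security (OASDI): $2,735.80 × 0.05 = $136.79
PFL insurance: $2,735.80 × 0.01 = $27.36
Roth 401(k) contribution: $36.46
Total deductions = $191.51 + $25.44 + $136.79 + $27.36 + $36.46 = $417.56
Net pay = $2,735.80 − $417.56 = $2,318.24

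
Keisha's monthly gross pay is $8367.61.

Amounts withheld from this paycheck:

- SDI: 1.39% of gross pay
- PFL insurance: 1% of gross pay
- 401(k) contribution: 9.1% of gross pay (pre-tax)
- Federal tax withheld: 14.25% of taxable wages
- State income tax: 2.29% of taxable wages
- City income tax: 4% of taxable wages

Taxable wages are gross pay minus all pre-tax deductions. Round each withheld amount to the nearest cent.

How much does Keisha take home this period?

$5843.86

401(k) contribution: $8367.61 × 0.091 = $761.45
Taxable wages = $8367.61 − $761.45 = $7606.16
State income tax: $7606.16 × 0.0229 = $174.18
City income tax: $7606.16 × 0.04 = $304.25
Federal tax withheld: $7606.16 × 0.1425 = $1083.88
PFL insurance: $8367.61 × 0.01 = $83.68
SDI: $8367.61 × 0.0139 = $116.31
Total deductions = $761.45 + $174.18 + $304.25 + $1083.88 + $83.68 + $116.31 = $2523.75
Net pay = $8367.61 − $2523.75 = $5843.86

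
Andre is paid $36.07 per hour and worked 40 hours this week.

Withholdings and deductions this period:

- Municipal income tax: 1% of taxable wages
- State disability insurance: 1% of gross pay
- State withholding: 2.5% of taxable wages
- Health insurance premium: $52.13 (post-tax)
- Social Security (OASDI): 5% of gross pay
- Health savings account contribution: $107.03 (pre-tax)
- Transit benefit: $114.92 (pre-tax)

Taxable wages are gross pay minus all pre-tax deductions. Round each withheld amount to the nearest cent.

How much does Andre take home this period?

$1,039.42

Gross pay: 40 × $36.07 = $1,442.80
Transit benefit: $114.92
Health savings account contribution: $107.03
Pre-tax total = $114.92 + $107.03 = $221.95
Taxable wages = $1,442.80 − $221.95 = $1,220.85
State withholding: $1,220.85 × 0.025 = $30.52
Municipal income tax: $1,220.85 × 0.01 = $12.21
State disability insurance: $1,442.80 × 0.01 = $14.43
Social Security (OASDI): $1,442.80 × 0.05 = $72.14
Health insurance premium: $52.13
Total deductions = $114.92 + $107.03 + $30.52 + $12.21 + $14.43 + $72.14 + $52.13 = $403.38
Net pay = $1,442.80 − $403.38 = $1,039.42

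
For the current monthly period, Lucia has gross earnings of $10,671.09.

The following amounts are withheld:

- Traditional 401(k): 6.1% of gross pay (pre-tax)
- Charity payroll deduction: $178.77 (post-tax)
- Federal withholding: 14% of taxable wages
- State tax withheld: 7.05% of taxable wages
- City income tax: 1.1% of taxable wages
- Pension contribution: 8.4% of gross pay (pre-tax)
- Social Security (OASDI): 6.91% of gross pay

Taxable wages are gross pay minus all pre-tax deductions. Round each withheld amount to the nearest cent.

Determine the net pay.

$6,186.72

Traditional 401(k): $10,671.09 × 0.061 = $650.94
Pension contribution: $10,671.09 × 0.084 = $896.37
Pre-tax total = $650.94 + $896.37 = $1,547.31
Taxable wages = $10,671.09 − $1,547.31 = $9,123.78
Federal withholding: $9,123.78 × 0.14 = $1,277.33
State tax withheld: $9,123.78 × 0.0705 = $643.23
City income tax: $9,123.78 × 0.011 = $100.36
Social Security (OASDI): $10,671.09 × 0.0691 = $737.37
Charity payroll deduction: $178.77
Total deductions = $650.94 + $896.37 + $1,277.33 + $643.23 + $100.36 + $737.37 + $178.77 = $4,484.37
Net pay = $10,671.09 − $4,484.37 = $6,186.72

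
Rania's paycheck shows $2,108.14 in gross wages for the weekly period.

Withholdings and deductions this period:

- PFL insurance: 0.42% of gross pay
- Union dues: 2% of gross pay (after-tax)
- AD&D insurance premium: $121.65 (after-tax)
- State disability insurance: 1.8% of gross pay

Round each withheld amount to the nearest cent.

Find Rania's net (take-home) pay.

$1,897.53

State disability insurance: $2,108.14 × 0.018 = $37.95
PFL insurance: $2,108.14 × 0.0042 = $8.85
AD&D insurance premium: $121.65
Union dues: $2,108.14 × 0.02 = $42.16
Total deductions = $37.95 + $8.85 + $121.65 + $42.16 = $210.61
Net pay = $2,108.14 − $210.61 = $1,897.53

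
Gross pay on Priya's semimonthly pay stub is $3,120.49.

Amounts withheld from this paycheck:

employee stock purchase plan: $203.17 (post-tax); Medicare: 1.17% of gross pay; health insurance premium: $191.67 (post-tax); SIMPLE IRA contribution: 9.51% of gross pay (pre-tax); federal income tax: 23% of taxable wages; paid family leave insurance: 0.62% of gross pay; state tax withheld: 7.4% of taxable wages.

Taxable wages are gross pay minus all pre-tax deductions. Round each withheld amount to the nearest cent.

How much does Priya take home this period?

$1,514.61

SIMPLE IRA contribution: $3,120.49 × 0.0951 = $296.76
Taxable wages = $3,120.49 − $296.76 = $2,823.73
Federal income tax: $2,823.73 × 0.23 = $649.46
State tax withheld: $2,823.73 × 0.074 = $208.96
Medicare: $3,120.49 × 0.0117 = $36.51
Paid family leave insurance: $3,120.49 × 0.0062 = $19.35
Health insurance premium: $191.67
Employee stock purchase plan: $203.17
Total deductions = $296.76 + $649.46 + $208.96 + $36.51 + $19.35 + $191.67 + $203.17 = $1,605.88
Net pay = $3,120.49 − $1,605.88 = $1,514.61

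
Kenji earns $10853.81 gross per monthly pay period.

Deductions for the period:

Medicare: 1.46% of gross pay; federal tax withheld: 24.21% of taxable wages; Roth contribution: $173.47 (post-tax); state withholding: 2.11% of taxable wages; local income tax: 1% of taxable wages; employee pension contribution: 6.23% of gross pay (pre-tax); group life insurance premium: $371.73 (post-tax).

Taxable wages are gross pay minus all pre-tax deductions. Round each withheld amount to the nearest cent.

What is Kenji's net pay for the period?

$6693.42

Employee pension contribution: $10853.81 × 0.0623 = $676.19
Taxable wages = $10853.81 − $676.19 = $10177.62
Federal tax withheld: $10177.62 × 0.2421 = $2464.00
Local income tax: $10177.62 × 0.01 = $101.78
State withholding: $10177.62 × 0.0211 = $214.75
Medicare: $10853.81 × 0.0146 = $158.47
Roth contribution: $173.47
Group life insurance premium: $371.73
Total deductions = $676.19 + $2464.00 + $101.78 + $214.75 + $158.47 + $173.47 + $371.73 = $4160.39
Net pay = $10853.81 − $4160.39 = $6693.42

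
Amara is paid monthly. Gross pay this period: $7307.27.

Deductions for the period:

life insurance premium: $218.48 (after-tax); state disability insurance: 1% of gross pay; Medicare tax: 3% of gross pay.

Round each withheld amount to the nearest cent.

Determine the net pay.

Medicare tax: $7307.27 × 0.03 = $219.22
State disability insurance: $7307.27 × 0.01 = $73.07
Life insurance premium: $218.48
Total deductions = $219.22 + $73.07 + $218.48 = $510.77
Net pay = $7307.27 − $510.77 = $6796.50

$6796.50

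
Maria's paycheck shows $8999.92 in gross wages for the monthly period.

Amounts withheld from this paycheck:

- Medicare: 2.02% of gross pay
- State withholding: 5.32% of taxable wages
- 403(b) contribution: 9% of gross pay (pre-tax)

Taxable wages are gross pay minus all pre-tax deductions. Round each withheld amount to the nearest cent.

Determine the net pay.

$7572.43

403(b) contribution: $8999.92 × 0.09 = $809.99
Taxable wages = $8999.92 − $809.99 = $8189.93
State withholding: $8189.93 × 0.0532 = $435.70
Medicare: $8999.92 × 0.0202 = $181.80
Total deductions = $809.99 + $435.70 + $181.80 = $1427.49
Net pay = $8999.92 − $1427.49 = $7572.43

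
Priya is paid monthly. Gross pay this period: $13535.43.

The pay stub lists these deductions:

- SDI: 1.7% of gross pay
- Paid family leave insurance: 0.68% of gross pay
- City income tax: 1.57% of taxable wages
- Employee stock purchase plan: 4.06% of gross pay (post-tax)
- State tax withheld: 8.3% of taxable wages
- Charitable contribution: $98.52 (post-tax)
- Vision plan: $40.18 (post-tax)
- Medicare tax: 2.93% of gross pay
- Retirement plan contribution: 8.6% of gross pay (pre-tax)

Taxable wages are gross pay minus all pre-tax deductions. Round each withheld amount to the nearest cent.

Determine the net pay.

$9743.36

Retirement plan contribution: $13535.43 × 0.086 = $1164.05
Taxable wages = $13535.43 − $1164.05 = $12371.38
State tax withheld: $12371.38 × 0.083 = $1026.82
City income tax: $12371.38 × 0.0157 = $194.23
Paid family leave insurance: $13535.43 × 0.0068 = $92.04
SDI: $13535.43 × 0.017 = $230.10
Medicare tax: $13535.43 × 0.0293 = $396.59
Charitable contribution: $98.52
Vision plan: $40.18
Employee stock purchase plan: $13535.43 × 0.0406 = $549.54
Total deductions = $1164.05 + $1026.82 + $194.23 + $92.04 + $230.10 + $396.59 + $98.52 + $40.18 + $549.54 = $3792.07
Net pay = $13535.43 − $3792.07 = $9743.36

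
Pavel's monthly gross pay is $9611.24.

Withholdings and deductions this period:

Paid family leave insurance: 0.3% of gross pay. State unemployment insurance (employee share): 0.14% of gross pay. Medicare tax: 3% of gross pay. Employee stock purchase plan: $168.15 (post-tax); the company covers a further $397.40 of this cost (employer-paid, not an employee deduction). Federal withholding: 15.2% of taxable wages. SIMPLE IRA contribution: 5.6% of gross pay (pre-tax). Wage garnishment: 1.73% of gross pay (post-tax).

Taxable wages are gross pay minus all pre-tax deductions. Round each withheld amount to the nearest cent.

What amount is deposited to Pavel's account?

$7028.86

SIMPLE IRA contribution: $9611.24 × 0.056 = $538.23
Taxable wages = $9611.24 − $538.23 = $9073.01
Federal withholding: $9073.01 × 0.152 = $1379.10
State unemployment insurance (employee share): $9611.24 × 0.0014 = $13.46
Paid family leave insurance: $9611.24 × 0.003 = $28.83
Medicare tax: $9611.24 × 0.03 = $288.34
Wage garnishment: $9611.24 × 0.0173 = $166.27
Employee stock purchase plan: $168.15
(Employer's $397.40 toward employee stock purchase plan is not withheld from the employee.)
Total deductions = $538.23 + $1379.10 + $13.46 + $28.83 + $288.34 + $166.27 + $168.15 = $2582.38
Net pay = $9611.24 − $2582.38 = $7028.86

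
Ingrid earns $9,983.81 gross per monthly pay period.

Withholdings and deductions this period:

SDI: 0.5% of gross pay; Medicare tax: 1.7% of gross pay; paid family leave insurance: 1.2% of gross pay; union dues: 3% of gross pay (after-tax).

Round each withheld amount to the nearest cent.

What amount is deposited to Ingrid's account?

Paid family leave insurance: $9,983.81 × 0.012 = $119.81
SDI: $9,983.81 × 0.005 = $49.92
Medicare tax: $9,983.81 × 0.017 = $169.72
Union dues: $9,983.81 × 0.03 = $299.51
Total deductions = $119.81 + $49.92 + $169.72 + $299.51 = $638.96
Net pay = $9,983.81 − $638.96 = $9,344.85

$9,344.85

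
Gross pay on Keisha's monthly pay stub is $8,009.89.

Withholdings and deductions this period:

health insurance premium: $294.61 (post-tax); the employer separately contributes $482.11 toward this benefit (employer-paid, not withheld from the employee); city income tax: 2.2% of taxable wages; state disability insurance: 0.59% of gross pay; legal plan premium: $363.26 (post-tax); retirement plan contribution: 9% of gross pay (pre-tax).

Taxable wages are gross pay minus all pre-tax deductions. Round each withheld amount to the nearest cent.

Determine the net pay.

Retirement plan contribution: $8,009.89 × 0.09 = $720.89
Taxable wages = $8,009.89 − $720.89 = $7,289.00
City income tax: $7,289.00 × 0.022 = $160.36
State disability insurance: $8,009.89 × 0.0059 = $47.26
Legal plan premium: $363.26
Health insurance premium: $294.61
(Employer's $482.11 toward health insurance premium is not withheld from the employee.)
Total deductions = $720.89 + $160.36 + $47.26 + $363.26 + $294.61 = $1,586.38
Net pay = $8,009.89 − $1,586.38 = $6,423.51

$6,423.51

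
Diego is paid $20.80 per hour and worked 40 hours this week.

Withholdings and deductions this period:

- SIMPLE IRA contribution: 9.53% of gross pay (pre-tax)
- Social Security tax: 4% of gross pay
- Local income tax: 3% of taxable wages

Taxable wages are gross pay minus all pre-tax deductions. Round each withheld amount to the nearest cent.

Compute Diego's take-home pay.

$696.85

Gross pay: 40 × $20.80 = $832.00
SIMPLE IRA contribution: $832.00 × 0.0953 = $79.29
Taxable wages = $832.00 − $79.29 = $752.71
Local income tax: $752.71 × 0.03 = $22.58
Social Security tax: $832.00 × 0.04 = $33.28
Total deductions = $79.29 + $22.58 + $33.28 = $135.15
Net pay = $832.00 − $135.15 = $696.85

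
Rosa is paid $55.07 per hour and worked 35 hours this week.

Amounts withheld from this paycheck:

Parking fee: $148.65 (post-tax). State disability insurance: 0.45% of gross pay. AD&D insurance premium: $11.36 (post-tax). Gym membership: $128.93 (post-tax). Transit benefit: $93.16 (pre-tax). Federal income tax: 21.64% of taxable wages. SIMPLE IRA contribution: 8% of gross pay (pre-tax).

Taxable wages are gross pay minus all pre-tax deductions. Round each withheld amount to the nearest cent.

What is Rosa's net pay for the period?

Gross pay: 35 × $55.07 = $1,927.45
Transit benefit: $93.16
SIMPLE IRA contribution: $1,927.45 × 0.08 = $154.20
Pre-tax total = $93.16 + $154.20 = $247.36
Taxable wages = $1,927.45 − $247.36 = $1,680.09
Federal income tax: $1,680.09 × 0.2164 = $363.57
State disability insurance: $1,927.45 × 0.0045 = $8.67
Gym membership: $128.93
AD&D insurance premium: $11.36
Parking fee: $148.65
Total deductions = $93.16 + $154.20 + $363.57 + $8.67 + $128.93 + $11.36 + $148.65 = $908.54
Net pay = $1,927.45 − $908.54 = $1,018.91

$1,018.91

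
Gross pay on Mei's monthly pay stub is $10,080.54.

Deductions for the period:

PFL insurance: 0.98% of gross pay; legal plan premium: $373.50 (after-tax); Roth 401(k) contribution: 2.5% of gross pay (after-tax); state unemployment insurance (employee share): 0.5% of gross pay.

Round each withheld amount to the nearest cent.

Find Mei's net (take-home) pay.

$9,305.84

PFL insurance: $10,080.54 × 0.0098 = $98.79
State unemployment insurance (employee share): $10,080.54 × 0.005 = $50.40
Roth 401(k) contribution: $10,080.54 × 0.025 = $252.01
Legal plan premium: $373.50
Total deductions = $98.79 + $50.40 + $252.01 + $373.50 = $774.70
Net pay = $10,080.54 − $774.70 = $9,305.84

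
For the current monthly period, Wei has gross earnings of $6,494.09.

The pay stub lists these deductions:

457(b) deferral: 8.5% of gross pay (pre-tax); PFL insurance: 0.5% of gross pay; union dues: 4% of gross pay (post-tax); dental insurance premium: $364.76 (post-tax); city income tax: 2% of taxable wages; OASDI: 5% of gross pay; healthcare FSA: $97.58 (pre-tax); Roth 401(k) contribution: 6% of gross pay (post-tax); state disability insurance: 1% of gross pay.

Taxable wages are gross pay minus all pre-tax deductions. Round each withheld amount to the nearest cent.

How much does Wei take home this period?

Healthcare FSA: $97.58
457(b) deferral: $6,494.09 × 0.085 = $552.00
Pre-tax total = $97.58 + $552.00 = $649.58
Taxable wages = $6,494.09 − $649.58 = $5,844.51
City income tax: $5,844.51 × 0.02 = $116.89
PFL insurance: $6,494.09 × 0.005 = $32.47
State disability insurance: $6,494.09 × 0.01 = $64.94
OASDI: $6,494.09 × 0.05 = $324.70
Union dues: $6,494.09 × 0.04 = $259.76
Dental insurance premium: $364.76
Roth 401(k) contribution: $6,494.09 × 0.06 = $389.65
Total deductions = $97.58 + $552.00 + $116.89 + $32.47 + $64.94 + $324.70 + $259.76 + $364.76 + $389.65 = $2,202.75
Net pay = $6,494.09 − $2,202.75 = $4,291.34

$4,291.34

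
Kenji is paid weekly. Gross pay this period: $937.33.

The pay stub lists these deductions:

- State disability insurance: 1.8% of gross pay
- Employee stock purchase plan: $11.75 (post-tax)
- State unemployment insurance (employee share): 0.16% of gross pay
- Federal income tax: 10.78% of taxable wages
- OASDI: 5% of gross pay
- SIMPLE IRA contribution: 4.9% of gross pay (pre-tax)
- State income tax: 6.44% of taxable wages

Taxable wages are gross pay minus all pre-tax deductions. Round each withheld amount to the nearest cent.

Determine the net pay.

$660.91

SIMPLE IRA contribution: $937.33 × 0.049 = $45.93
Taxable wages = $937.33 − $45.93 = $891.40
Federal income tax: $891.40 × 0.1078 = $96.09
State income tax: $891.40 × 0.0644 = $57.41
OASDI: $937.33 × 0.05 = $46.87
State unemployment insurance (employee share): $937.33 × 0.0016 = $1.50
State disability insurance: $937.33 × 0.018 = $16.87
Employee stock purchase plan: $11.75
Total deductions = $45.93 + $96.09 + $57.41 + $46.87 + $1.50 + $16.87 + $11.75 = $276.42
Net pay = $937.33 − $276.42 = $660.91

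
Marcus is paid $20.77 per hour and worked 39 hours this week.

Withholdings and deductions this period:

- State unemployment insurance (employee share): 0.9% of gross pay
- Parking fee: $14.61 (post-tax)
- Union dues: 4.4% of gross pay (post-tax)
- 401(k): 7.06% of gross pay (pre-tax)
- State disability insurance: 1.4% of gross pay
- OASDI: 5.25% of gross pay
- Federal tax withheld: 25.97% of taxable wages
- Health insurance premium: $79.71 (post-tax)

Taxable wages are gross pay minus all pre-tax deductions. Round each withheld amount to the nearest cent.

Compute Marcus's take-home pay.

$366.21

Gross pay: 39 × $20.77 = $810.03
401(k): $810.03 × 0.0706 = $57.19
Taxable wages = $810.03 − $57.19 = $752.84
Federal tax withheld: $752.84 × 0.2597 = $195.51
OASDI: $810.03 × 0.0525 = $42.53
State disability insurance: $810.03 × 0.014 = $11.34
State unemployment insurance (employee share): $810.03 × 0.009 = $7.29
Parking fee: $14.61
Union dues: $810.03 × 0.044 = $35.64
Health insurance premium: $79.71
Total deductions = $57.19 + $195.51 + $42.53 + $11.34 + $7.29 + $14.61 + $35.64 + $79.71 = $443.82
Net pay = $810.03 − $443.82 = $366.21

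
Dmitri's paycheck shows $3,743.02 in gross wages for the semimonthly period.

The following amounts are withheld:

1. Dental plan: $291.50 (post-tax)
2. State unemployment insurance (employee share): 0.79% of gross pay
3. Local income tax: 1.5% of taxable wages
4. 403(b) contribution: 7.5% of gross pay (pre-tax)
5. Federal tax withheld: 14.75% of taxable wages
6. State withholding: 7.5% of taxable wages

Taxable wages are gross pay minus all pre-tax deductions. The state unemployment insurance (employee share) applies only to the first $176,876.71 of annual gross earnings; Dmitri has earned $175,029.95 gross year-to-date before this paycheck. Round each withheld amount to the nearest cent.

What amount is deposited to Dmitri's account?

$2,333.91

403(b) contribution: $3,743.02 × 0.075 = $280.73
Taxable wages = $3,743.02 − $280.73 = $3,462.29
Federal tax withheld: $3,462.29 × 0.1475 = $510.69
State withholding: $3,462.29 × 0.075 = $259.67
Local income tax: $3,462.29 × 0.015 = $51.93
State unemployment insurance (employee share): only $176,876.71 − $175,029.95 = $1,846.76 of this check is subject → $1,846.76 × 0.0079 = $14.59
Dental plan: $291.50
Total deductions = $280.73 + $510.69 + $259.67 + $51.93 + $14.59 + $291.50 = $1,409.11
Net pay = $3,743.02 − $1,409.11 = $2,333.91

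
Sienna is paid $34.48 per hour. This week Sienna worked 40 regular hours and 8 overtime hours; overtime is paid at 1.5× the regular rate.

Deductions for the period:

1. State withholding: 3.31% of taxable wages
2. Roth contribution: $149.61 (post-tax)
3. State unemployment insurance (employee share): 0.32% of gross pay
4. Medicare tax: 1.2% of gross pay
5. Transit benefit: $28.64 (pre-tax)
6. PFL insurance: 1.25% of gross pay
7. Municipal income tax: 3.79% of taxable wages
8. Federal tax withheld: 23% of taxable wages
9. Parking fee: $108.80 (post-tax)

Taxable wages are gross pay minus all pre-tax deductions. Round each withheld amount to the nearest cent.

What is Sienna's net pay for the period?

$925.18

Regular pay: 40 × $34.48 = $1379.20
Overtime pay: 8 × $34.48 × 1.5 = $413.76
Gross pay = $1379.20 + $413.76 = $1792.96
Transit benefit: $28.64
Taxable wages = $1792.96 − $28.64 = $1764.32
State withholding: $1764.32 × 0.0331 = $58.40
Municipal income tax: $1764.32 × 0.0379 = $66.87
Federal tax withheld: $1764.32 × 0.23 = $405.79
PFL insurance: $1792.96 × 0.0125 = $22.41
State unemployment insurance (employee share): $1792.96 × 0.0032 = $5.74
Medicare tax: $1792.96 × 0.012 = $21.52
Roth contribution: $149.61
Parking fee: $108.80
Total deductions = $28.64 + $58.40 + $66.87 + $405.79 + $22.41 + $5.74 + $21.52 + $149.61 + $108.80 = $867.78
Net pay = $1792.96 − $867.78 = $925.18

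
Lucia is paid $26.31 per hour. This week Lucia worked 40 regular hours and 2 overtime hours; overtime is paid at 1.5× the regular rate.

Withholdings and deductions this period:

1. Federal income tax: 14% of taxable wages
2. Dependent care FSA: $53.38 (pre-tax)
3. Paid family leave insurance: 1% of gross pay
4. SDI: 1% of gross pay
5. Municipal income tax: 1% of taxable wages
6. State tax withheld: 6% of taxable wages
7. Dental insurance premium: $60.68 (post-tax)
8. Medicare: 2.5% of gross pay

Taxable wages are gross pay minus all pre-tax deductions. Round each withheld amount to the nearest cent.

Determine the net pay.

$740.00

Regular pay: 40 × $26.31 = $1,052.40
Overtime pay: 2 × $26.31 × 1.5 = $78.93
Gross pay = $1,052.40 + $78.93 = $1,131.33
Dependent care FSA: $53.38
Taxable wages = $1,131.33 − $53.38 = $1,077.95
State tax withheld: $1,077.95 × 0.06 = $64.68
Federal income tax: $1,077.95 × 0.14 = $150.91
Municipal income tax: $1,077.95 × 0.01 = $10.78
SDI: $1,131.33 × 0.01 = $11.31
Paid family leave insurance: $1,131.33 × 0.01 = $11.31
Medicare: $1,131.33 × 0.025 = $28.28
Dental insurance premium: $60.68
Total deductions = $53.38 + $64.68 + $150.91 + $10.78 + $11.31 + $11.31 + $28.28 + $60.68 = $391.33
Net pay = $1,131.33 − $391.33 = $740.00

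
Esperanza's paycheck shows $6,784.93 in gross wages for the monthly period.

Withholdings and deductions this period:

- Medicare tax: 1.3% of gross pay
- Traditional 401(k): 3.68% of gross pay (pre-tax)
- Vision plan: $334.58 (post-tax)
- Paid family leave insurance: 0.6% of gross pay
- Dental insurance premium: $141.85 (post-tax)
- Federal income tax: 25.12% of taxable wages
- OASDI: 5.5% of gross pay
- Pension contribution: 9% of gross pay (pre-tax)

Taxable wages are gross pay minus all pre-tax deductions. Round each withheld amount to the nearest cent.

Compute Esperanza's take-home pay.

$3,457.83

Traditional 401(k): $6,784.93 × 0.0368 = $249.69
Pension contribution: $6,784.93 × 0.09 = $610.64
Pre-tax total = $249.69 + $610.64 = $860.33
Taxable wages = $6,784.93 − $860.33 = $5,924.60
Federal income tax: $5,924.60 × 0.2512 = $1,488.26
Paid family leave insurance: $6,784.93 × 0.006 = $40.71
Medicare tax: $6,784.93 × 0.013 = $88.20
OASDI: $6,784.93 × 0.055 = $373.17
Dental insurance premium: $141.85
Vision plan: $334.58
Total deductions = $249.69 + $610.64 + $1,488.26 + $40.71 + $88.20 + $373.17 + $141.85 + $334.58 = $3,327.10
Net pay = $6,784.93 − $3,327.10 = $3,457.83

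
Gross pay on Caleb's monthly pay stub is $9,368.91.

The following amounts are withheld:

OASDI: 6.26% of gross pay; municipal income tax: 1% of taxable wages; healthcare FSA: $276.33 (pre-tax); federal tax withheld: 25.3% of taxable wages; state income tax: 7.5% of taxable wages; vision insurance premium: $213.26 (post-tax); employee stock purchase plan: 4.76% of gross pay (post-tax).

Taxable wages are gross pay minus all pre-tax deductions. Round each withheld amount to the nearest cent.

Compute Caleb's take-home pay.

$4,773.58

Healthcare FSA: $276.33
Taxable wages = $9,368.91 − $276.33 = $9,092.58
State income tax: $9,092.58 × 0.075 = $681.94
Municipal income tax: $9,092.58 × 0.01 = $90.93
Federal tax withheld: $9,092.58 × 0.253 = $2,300.42
OASDI: $9,368.91 × 0.0626 = $586.49
Vision insurance premium: $213.26
Employee stock purchase plan: $9,368.91 × 0.0476 = $445.96
Total deductions = $276.33 + $681.94 + $90.93 + $2,300.42 + $586.49 + $213.26 + $445.96 = $4,595.33
Net pay = $9,368.91 − $4,595.33 = $4,773.58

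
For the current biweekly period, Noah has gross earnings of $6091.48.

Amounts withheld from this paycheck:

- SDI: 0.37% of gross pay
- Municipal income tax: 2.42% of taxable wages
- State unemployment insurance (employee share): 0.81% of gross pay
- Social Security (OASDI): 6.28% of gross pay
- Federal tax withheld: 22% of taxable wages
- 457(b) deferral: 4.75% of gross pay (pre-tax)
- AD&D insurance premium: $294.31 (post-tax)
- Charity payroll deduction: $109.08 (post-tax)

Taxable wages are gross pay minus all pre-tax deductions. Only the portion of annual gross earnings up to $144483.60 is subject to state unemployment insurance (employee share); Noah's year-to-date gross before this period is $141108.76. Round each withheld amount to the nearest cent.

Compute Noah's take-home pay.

$3549.44

457(b) deferral: $6091.48 × 0.0475 = $289.35
Taxable wages = $6091.48 − $289.35 = $5802.13
Federal tax withheld: $5802.13 × 0.22 = $1276.47
Municipal income tax: $5802.13 × 0.0242 = $140.41
SDI: $6091.48 × 0.0037 = $22.54
Social Security (OASDI): $6091.48 × 0.0628 = $382.54
State unemployment insurance (employee share): only $144483.60 − $141108.76 = $3374.84 of this check is subject → $3374.84 × 0.0081 = $27.34
Charity payroll deduction: $109.08
AD&D insurance premium: $294.31
Total deductions = $289.35 + $1276.47 + $140.41 + $22.54 + $382.54 + $27.34 + $109.08 + $294.31 = $2542.04
Net pay = $6091.48 − $2542.04 = $3549.44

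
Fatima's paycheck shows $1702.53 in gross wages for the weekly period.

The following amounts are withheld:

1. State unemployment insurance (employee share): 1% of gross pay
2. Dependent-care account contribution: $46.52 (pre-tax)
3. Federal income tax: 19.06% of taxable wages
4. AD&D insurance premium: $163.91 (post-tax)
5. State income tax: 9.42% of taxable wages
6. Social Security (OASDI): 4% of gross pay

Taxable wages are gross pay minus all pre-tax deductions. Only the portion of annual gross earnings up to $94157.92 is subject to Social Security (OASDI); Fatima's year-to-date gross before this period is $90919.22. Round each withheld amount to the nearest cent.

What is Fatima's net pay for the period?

Dependent-care account contribution: $46.52
Taxable wages = $1702.53 − $46.52 = $1656.01
State income tax: $1656.01 × 0.0942 = $156.00
Federal income tax: $1656.01 × 0.1906 = $315.64
State unemployment insurance (employee share): $1702.53 × 0.01 = $17.03
Social Security (OASDI): cap not yet reached, full $1702.53 is subject → $1702.53 × 0.04 = $68.10
AD&D insurance premium: $163.91
Total deductions = $46.52 + $156.00 + $315.64 + $17.03 + $68.10 + $163.91 = $767.20
Net pay = $1702.53 − $767.20 = $935.33

$935.33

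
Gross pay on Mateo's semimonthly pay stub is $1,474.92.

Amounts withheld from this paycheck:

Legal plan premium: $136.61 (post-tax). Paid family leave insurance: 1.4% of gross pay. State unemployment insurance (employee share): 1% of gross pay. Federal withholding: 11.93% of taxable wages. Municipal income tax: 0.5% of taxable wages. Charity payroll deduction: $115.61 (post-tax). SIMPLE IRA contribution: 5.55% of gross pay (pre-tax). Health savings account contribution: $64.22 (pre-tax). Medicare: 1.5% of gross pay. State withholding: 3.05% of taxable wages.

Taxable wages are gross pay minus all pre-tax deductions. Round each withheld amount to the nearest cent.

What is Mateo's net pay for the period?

Health savings account contribution: $64.22
SIMPLE IRA contribution: $1,474.92 × 0.0555 = $81.86
Pre-tax total = $64.22 + $81.86 = $146.08
Taxable wages = $1,474.92 − $146.08 = $1,328.84
Municipal income tax: $1,328.84 × 0.005 = $6.64
State withholding: $1,328.84 × 0.0305 = $40.53
Federal withholding: $1,328.84 × 0.1193 = $158.53
State unemployment insurance (employee share): $1,474.92 × 0.01 = $14.75
Paid family leave insurance: $1,474.92 × 0.014 = $20.65
Medicare: $1,474.92 × 0.015 = $22.12
Legal plan premium: $136.61
Charity payroll deduction: $115.61
Total deductions = $64.22 + $81.86 + $6.64 + $40.53 + $158.53 + $14.75 + $20.65 + $22.12 + $136.61 + $115.61 = $661.52
Net pay = $1,474.92 − $661.52 = $813.40

$813.40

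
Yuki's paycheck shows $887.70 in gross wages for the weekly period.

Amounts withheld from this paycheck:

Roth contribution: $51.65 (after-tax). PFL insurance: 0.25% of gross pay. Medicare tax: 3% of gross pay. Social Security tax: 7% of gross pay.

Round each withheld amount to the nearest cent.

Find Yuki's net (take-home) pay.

$745.06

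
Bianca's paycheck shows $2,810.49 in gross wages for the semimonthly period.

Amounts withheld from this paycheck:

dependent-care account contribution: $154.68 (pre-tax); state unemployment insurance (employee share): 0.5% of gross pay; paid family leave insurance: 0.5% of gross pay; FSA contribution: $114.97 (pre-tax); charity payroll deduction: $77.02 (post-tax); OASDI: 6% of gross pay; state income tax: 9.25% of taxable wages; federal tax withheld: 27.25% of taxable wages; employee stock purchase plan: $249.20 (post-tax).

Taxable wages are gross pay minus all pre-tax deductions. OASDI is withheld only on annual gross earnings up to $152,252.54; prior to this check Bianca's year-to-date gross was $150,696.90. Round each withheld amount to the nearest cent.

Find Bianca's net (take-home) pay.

FSA contribution: $114.97
Dependent-care account contribution: $154.68
Pre-tax total = $114.97 + $154.68 = $269.65
Taxable wages = $2,810.49 − $269.65 = $2,540.84
Federal tax withheld: $2,540.84 × 0.2725 = $692.38
State income tax: $2,540.84 × 0.0925 = $235.03
OASDI: only $152,252.54 − $150,696.90 = $1,555.64 of this check is subject → $1,555.64 × 0.06 = $93.34
State unemployment insurance (employee share): $2,810.49 × 0.005 = $14.05
Paid family leave insurance: $2,810.49 × 0.005 = $14.05
Employee stock purchase plan: $249.20
Charity payroll deduction: $77.02
Total deductions = $114.97 + $154.68 + $692.38 + $235.03 + $93.34 + $14.05 + $14.05 + $249.20 + $77.02 = $1,644.72
Net pay = $2,810.49 − $1,644.72 = $1,165.77

$1,165.77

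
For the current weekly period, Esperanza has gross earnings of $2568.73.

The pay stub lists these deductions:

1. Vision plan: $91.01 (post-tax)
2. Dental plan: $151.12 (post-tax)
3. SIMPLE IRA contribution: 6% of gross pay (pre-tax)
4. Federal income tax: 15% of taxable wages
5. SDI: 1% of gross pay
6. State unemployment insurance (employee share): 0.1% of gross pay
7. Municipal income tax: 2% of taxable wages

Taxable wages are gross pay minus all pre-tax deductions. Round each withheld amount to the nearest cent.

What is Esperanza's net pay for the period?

$1733.74

SIMPLE IRA contribution: $2568.73 × 0.06 = $154.12
Taxable wages = $2568.73 − $154.12 = $2414.61
Municipal income tax: $2414.61 × 0.02 = $48.29
Federal income tax: $2414.61 × 0.15 = $362.19
State unemployment insurance (employee share): $2568.73 × 0.001 = $2.57
SDI: $2568.73 × 0.01 = $25.69
Vision plan: $91.01
Dental plan: $151.12
Total deductions = $154.12 + $48.29 + $362.19 + $2.57 + $25.69 + $91.01 + $151.12 = $834.99
Net pay = $2568.73 − $834.99 = $1733.74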